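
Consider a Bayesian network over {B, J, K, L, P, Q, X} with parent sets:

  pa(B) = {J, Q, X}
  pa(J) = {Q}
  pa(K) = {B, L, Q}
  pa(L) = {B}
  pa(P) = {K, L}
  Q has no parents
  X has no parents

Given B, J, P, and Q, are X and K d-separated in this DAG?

Yes — X and K are d-separated given {B, J, P, Q}.

Enumerating the 5 paths from X to K and testing each for blocking by {B, J, P, Q}:
  1. X → B ← J ← Q → K — B:collider[open]; J:chain[blocks]; Q:fork[blocks] ⇒ blocked
  2. X → B → L → P ← K — B:chain[blocks]; L:chain[open]; P:collider[open] ⇒ blocked
  3. X → B → L → K — B:chain[blocks]; L:chain[open] ⇒ blocked
  4. X → B ← Q → K — B:collider[open]; Q:fork[blocks] ⇒ blocked
  5. X → B → K — B:chain[blocks] ⇒ blocked
All paths are blocked; X ⊥ K | {B, J, P, Q} holds.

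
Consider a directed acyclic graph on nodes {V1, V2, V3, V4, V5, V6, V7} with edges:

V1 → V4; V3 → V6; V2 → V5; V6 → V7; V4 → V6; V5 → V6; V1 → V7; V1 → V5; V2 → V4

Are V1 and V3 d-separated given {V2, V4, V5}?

There are 5 undirected paths between V1 and V3; checking each against the conditioning set {V2, V4, V5}:
Path 1: V1 → V7 ← V6 ← V3
  V7 is a collider here and neither V7 nor any of its descendants is conditioned on, so the collider stays closed — the path is blocked at V7.
Path 2: V1 → V4 → V6 ← V3
  V4 is a chain here and V4 is conditioned on, so the path is blocked at V4.
Path 3: V1 → V4 ← V2 → V5 → V6 ← V3
  V2 is a fork here and V2 is conditioned on, so the path is blocked at V2.
Path 4: V1 → V5 → V6 ← V3
  V5 is a chain here and V5 is conditioned on, so the path is blocked at V5.
Path 5: V1 → V5 ← V2 → V4 → V6 ← V3
  V2 is a fork here and V2 is conditioned on, so the path is blocked at V2.
Every path is blocked, so V1 and V3 are d-separated given {V2, V4, V5}.

Yes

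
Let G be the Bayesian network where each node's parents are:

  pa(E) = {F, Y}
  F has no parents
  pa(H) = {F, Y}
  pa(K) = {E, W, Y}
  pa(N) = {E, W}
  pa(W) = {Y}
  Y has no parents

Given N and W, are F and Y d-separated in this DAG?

6 paths connect F and Y; each must be blocked for d-separation to hold:
  1. F → E → N ← W → K ← Y — E:chain[open]; N:collider[open]; W:fork[blocks]; K:collider[blocks] ⇒ blocked
  2. F → E → N ← W ← Y — E:chain[open]; N:collider[open]; W:chain[blocks] ⇒ blocked
  3. F → E → K ← W ← Y — E:chain[open]; K:collider[blocks]; W:chain[blocks] ⇒ blocked
  4. F → E → K ← Y — E:chain[open]; K:collider[blocks] ⇒ blocked
  5. F → E ← Y — E:collider[open] ⇒ active
  6. F → H ← Y — H:collider[blocks] ⇒ blocked
Since the path F → E ← Y is active, F and Y are not d-separated given {N, W}.

No — F and Y are not d-separated given {N, W}.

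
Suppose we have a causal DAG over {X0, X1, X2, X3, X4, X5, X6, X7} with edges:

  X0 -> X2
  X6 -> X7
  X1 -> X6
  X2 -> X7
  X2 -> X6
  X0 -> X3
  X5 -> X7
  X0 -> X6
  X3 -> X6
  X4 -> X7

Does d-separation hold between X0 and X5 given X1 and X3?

Enumerating the 6 paths from X0 to X5 and testing each for blocking by {X1, X3}:
Path 1: X0 → X2 → X7 ← X5
  X7 is a collider here and neither X7 nor any of its descendants is conditioned on, so the collider stays closed — the path is blocked at X7.
Path 2: X0 → X2 → X6 → X7 ← X5
  X7 is a collider here and neither X7 nor any of its descendants is conditioned on, so the collider stays closed — the path is blocked at X7.
Path 3: X0 → X3 → X6 ← X2 → X7 ← X5
  X3 is a chain here and X3 is conditioned on, so the path is blocked at X3.
Path 4: X0 → X3 → X6 → X7 ← X5
  X3 is a chain here and X3 is conditioned on, so the path is blocked at X3.
Path 5: X0 → X6 ← X2 → X7 ← X5
  X6 is a collider here and neither X6 nor any of its descendants is conditioned on, so the collider stays closed — the path is blocked at X6.
Path 6: X0 → X6 → X7 ← X5
  X7 is a collider here and neither X7 nor any of its descendants is conditioned on, so the collider stays closed — the path is blocked at X7.
Since every path is blocked, d-separation holds.

Yes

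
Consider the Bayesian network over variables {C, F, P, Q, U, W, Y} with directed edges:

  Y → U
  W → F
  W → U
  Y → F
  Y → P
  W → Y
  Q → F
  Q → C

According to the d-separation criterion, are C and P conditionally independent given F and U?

3 paths connect C and P; each must be blocked for d-separation to hold:
Path 1: C ← Q → F ← W → U ← Y → P
  Q is a fork and Q is not conditioned on; F is a collider and F is conditioned on, which opens it; W is a fork and W is not conditioned on; U is a collider and U is conditioned on, which opens it; Y is a fork and Y is not conditioned on — no node blocks this path, so it is active.
Path 2: C ← Q → F ← W → Y → P
  Q is a fork and Q is not conditioned on; F is a collider and F is conditioned on, which opens it; W is a fork and W is not conditioned on; Y is a chain and Y is not conditioned on — no node blocks this path, so it is active.
Path 3: C ← Q → F ← Y → P
  Q is a fork and Q is not conditioned on; F is a collider and F is conditioned on, which opens it; Y is a fork and Y is not conditioned on — no node blocks this path, so it is active.
Since the path C ← Q → F ← W → U ← Y → P is active, C and P are not d-separated given {F, U}.

No — C and P are not d-separated given {F, U}.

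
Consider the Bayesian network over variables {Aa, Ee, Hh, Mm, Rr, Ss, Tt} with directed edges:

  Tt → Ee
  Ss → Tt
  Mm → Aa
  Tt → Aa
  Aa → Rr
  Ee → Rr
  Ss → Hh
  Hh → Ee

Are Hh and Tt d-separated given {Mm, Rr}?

There are 3 undirected paths between Hh and Tt; checking each against the conditioning set {Mm, Rr}:
  1. Hh → Ee ← Tt — Ee:collider[open] ⇒ active
  2. Hh → Ee → Rr ← Aa ← Tt — Ee:chain[open]; Rr:collider[open]; Aa:chain[open] ⇒ active
  3. Hh ← Ss → Tt — Ss:fork[open] ⇒ active
At least one path is unblocked, so d-separation fails.

No — Hh and Tt are not d-separated given {Mm, Rr}.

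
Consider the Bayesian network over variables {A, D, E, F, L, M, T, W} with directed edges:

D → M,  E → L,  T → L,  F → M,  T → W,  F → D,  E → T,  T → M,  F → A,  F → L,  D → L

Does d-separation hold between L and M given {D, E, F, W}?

No

We examine all 6 paths between L and M:
Path 1: L ← F → M
  F is a fork here and F is conditioned on, so the path is blocked at F.
Path 2: L ← F → D → M
  F is a fork here and F is conditioned on, so the path is blocked at F.
Path 3: L ← T → M
  T is a fork and T is not conditioned on — no node blocks this path, so it is active.
Path 4: L ← E → T → M
  E is a fork here and E is conditioned on, so the path is blocked at E.
Path 5: L ← D → M
  D is a fork here and D is conditioned on, so the path is blocked at D.
Path 6: L ← D ← F → M
  D is a chain here and D is conditioned on, so the path is blocked at D.
Because an active path exists, L and M are not d-separated.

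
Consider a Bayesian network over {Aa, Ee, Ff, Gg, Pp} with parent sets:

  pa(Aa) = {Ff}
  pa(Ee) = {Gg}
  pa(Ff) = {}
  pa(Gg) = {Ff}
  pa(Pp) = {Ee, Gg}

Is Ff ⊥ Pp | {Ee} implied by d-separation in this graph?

There are 2 undirected paths between Ff and Pp; checking each against the conditioning set {Ee}:
Path 1: Ff → Gg → Pp
  Gg is a chain and Gg is not conditioned on — no node blocks this path, so it is active.
Path 2: Ff → Gg → Ee → Pp
  Ee is a chain here and Ee is conditioned on, so the path is blocked at Ee.
Since the path Ff → Gg → Pp is active, Ff and Pp are not d-separated given {Ee}.

No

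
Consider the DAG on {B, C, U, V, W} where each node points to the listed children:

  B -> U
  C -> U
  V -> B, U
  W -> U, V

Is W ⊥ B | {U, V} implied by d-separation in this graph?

No — W and B are not d-separated given {U, V}.

4 paths connect W and B; each must be blocked for d-separation to hold:
Path 1: W → V → B
  V is a chain here and V is conditioned on, so the path is blocked at V.
Path 2: W → V → U ← B
  V is a chain here and V is conditioned on, so the path is blocked at V.
Path 3: W → U ← B
  U is a collider and U is conditioned on, which opens it — no node blocks this path, so it is active.
Path 4: W → U ← V → B
  V is a fork here and V is conditioned on, so the path is blocked at V.
Because an active path exists, W and B are not d-separated.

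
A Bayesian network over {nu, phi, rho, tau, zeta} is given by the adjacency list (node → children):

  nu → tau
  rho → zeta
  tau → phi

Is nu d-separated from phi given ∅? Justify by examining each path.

No — nu and phi are not d-separated given ∅.

Only one path connects nu and phi:
  1. nu → tau → phi — tau:chain[open] ⇒ active
Since the path nu → tau → phi is active, nu and phi are not d-separated given ∅.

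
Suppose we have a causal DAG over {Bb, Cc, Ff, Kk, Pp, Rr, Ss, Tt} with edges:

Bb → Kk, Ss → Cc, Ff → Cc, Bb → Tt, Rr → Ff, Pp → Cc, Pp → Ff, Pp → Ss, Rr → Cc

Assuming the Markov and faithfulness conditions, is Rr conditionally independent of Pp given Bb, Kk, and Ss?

There are 6 undirected paths between Rr and Pp; checking each against the conditioning set {Bb, Kk, Ss}:
Path 1: Rr → Ff ← Pp
  Ff is a collider here and neither Ff nor any of its descendants is conditioned on, so the collider stays closed — the path is blocked at Ff.
Path 2: Rr → Ff → Cc ← Ss ← Pp
  Cc is a collider here and neither Cc nor any of its descendants is conditioned on, so the collider stays closed — the path is blocked at Cc.
Path 3: Rr → Ff → Cc ← Pp
  Cc is a collider here and neither Cc nor any of its descendants is conditioned on, so the collider stays closed — the path is blocked at Cc.
Path 4: Rr → Cc ← Ss ← Pp
  Cc is a collider here and neither Cc nor any of its descendants is conditioned on, so the collider stays closed — the path is blocked at Cc.
Path 5: Rr → Cc ← Ff ← Pp
  Cc is a collider here and neither Cc nor any of its descendants is conditioned on, so the collider stays closed — the path is blocked at Cc.
Path 6: Rr → Cc ← Pp
  Cc is a collider here and neither Cc nor any of its descendants is conditioned on, so the collider stays closed — the path is blocked at Cc.
Every path is blocked, so Rr and Pp are d-separated given {Bb, Kk, Ss}.

Yes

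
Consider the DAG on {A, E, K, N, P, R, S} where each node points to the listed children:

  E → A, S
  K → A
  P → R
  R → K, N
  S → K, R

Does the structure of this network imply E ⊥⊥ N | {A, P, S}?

4 paths connect E and N; each must be blocked for d-separation to hold:
Path 1: E → S → K ← R → N
  S is a chain here and S is conditioned on, so the path is blocked at S.
Path 2: E → S → R → N
  S is a chain here and S is conditioned on, so the path is blocked at S.
Path 3: E → A ← K ← R → N
  A is a collider and A is conditioned on, which opens it; K is a chain and K is not conditioned on; R is a fork and R is not conditioned on — no node blocks this path, so it is active.
Path 4: E → A ← K ← S → R → N
  S is a fork here and S is conditioned on, so the path is blocked at S.
Because an active path exists, E and N are not d-separated.

No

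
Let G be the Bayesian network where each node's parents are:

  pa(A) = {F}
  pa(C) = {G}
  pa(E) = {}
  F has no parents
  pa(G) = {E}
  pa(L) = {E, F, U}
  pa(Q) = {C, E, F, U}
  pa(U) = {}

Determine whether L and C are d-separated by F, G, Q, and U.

There are 6 undirected paths between L and C; checking each against the conditioning set {F, G, Q, U}:
  1. L ← U → Q ← E → G → C — U:fork[blocks]; Q:collider[open]; E:fork[open]; G:chain[blocks] ⇒ blocked
  2. L ← U → Q ← C — U:fork[blocks]; Q:collider[open] ⇒ blocked
  3. L ← F → Q ← E → G → C — F:fork[blocks]; Q:collider[open]; E:fork[open]; G:chain[blocks] ⇒ blocked
  4. L ← F → Q ← C — F:fork[blocks]; Q:collider[open] ⇒ blocked
  5. L ← E → G → C — E:fork[open]; G:chain[blocks] ⇒ blocked
  6. L ← E → Q ← C — E:fork[open]; Q:collider[open] ⇒ active
At least one path is unblocked, so d-separation fails.

No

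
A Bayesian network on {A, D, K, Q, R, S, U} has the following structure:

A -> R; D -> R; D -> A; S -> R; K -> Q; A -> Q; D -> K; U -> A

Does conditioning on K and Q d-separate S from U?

Yes

3 paths connect S and U; each must be blocked for d-separation to hold:
Path 1: S → R ← A ← U
  R is a collider here and neither R nor any of its descendants is conditioned on, so the collider stays closed — the path is blocked at R.
Path 2: S → R ← D → K → Q ← A ← U
  R is a collider here and neither R nor any of its descendants is conditioned on, so the collider stays closed — the path is blocked at R.
Path 3: S → R ← D → A ← U
  R is a collider here and neither R nor any of its descendants is conditioned on, so the collider stays closed — the path is blocked at R.
Every path is blocked, so S and U are d-separated given {K, Q}.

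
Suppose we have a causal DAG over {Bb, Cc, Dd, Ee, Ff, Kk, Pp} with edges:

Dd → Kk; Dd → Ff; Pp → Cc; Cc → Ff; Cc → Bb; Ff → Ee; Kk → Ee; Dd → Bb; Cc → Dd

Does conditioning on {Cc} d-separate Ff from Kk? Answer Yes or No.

No

We examine all 4 paths between Ff and Kk:
Path 1: Ff → Ee ← Kk
  Ee is a collider here and neither Ee nor any of its descendants is conditioned on, so the collider stays closed — the path is blocked at Ee.
Path 2: Ff ← Cc → Bb ← Dd → Kk
  Cc is a fork here and Cc is conditioned on, so the path is blocked at Cc.
Path 3: Ff ← Cc → Dd → Kk
  Cc is a fork here and Cc is conditioned on, so the path is blocked at Cc.
Path 4: Ff ← Dd → Kk
  Dd is a fork and Dd is not conditioned on — no node blocks this path, so it is active.
Since the path Ff ← Dd → Kk is active, Ff and Kk are not d-separated given {Cc}.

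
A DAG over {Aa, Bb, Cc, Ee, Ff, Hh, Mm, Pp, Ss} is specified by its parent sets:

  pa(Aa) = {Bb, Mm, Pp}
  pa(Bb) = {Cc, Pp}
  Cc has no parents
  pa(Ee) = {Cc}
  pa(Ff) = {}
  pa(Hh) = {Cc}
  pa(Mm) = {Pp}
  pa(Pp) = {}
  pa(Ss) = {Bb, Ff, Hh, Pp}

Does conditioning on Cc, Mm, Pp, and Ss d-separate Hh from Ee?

Yes

There are 5 undirected paths between Hh and Ee; checking each against the conditioning set {Cc, Mm, Pp, Ss}:
Path 1: Hh → Ss ← Bb ← Cc → Ee
  Cc is a fork here and Cc is conditioned on, so the path is blocked at Cc.
Path 2: Hh → Ss ← Pp → Bb ← Cc → Ee
  Pp is a fork here and Pp is conditioned on, so the path is blocked at Pp.
Path 3: Hh → Ss ← Pp → Aa ← Bb ← Cc → Ee
  Pp is a fork here and Pp is conditioned on, so the path is blocked at Pp.
Path 4: Hh → Ss ← Pp → Mm → Aa ← Bb ← Cc → Ee
  Pp is a fork here and Pp is conditioned on, so the path is blocked at Pp.
Path 5: Hh ← Cc → Ee
  Cc is a fork here and Cc is conditioned on, so the path is blocked at Cc.
All paths are blocked; Hh ⊥ Ee | {Cc, Mm, Pp, Ss} holds.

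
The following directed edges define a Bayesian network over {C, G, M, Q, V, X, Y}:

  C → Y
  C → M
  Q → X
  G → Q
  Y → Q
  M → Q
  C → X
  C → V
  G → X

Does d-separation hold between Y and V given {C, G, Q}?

Yes

We examine all 4 paths between Y and V:
Path 1: Y ← C → V
  C is a fork here and C is conditioned on, so the path is blocked at C.
Path 2: Y → Q ← M ← C → V
  C is a fork here and C is conditioned on, so the path is blocked at C.
Path 3: Y → Q → X ← C → V
  Q is a chain here and Q is conditioned on, so the path is blocked at Q.
Path 4: Y → Q ← G → X ← C → V
  G is a fork here and G is conditioned on, so the path is blocked at G.
All paths are blocked; Y ⊥ V | {C, G, Q} holds.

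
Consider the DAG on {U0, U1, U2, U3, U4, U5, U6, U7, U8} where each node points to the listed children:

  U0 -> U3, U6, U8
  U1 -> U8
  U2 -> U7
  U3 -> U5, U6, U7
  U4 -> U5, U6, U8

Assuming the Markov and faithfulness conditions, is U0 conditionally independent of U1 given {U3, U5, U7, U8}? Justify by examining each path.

There are 5 undirected paths between U0 and U1; checking each against the conditioning set {U3, U5, U7, U8}:
Path 1: U0 → U8 ← U1
  U8 is a collider and U8 is conditioned on, which opens it — no node blocks this path, so it is active.
Path 2: U0 → U6 ← U4 → U8 ← U1
  U6 is a collider here and neither U6 nor any of its descendants is conditioned on, so the collider stays closed — the path is blocked at U6.
Path 3: U0 → U6 ← U3 → U5 ← U4 → U8 ← U1
  U6 is a collider here and neither U6 nor any of its descendants is conditioned on, so the collider stays closed — the path is blocked at U6.
Path 4: U0 → U3 → U5 ← U4 → U8 ← U1
  U3 is a chain here and U3 is conditioned on, so the path is blocked at U3.
Path 5: U0 → U3 → U6 ← U4 → U8 ← U1
  U3 is a chain here and U3 is conditioned on, so the path is blocked at U3.
At least one path is unblocked, so d-separation fails.

No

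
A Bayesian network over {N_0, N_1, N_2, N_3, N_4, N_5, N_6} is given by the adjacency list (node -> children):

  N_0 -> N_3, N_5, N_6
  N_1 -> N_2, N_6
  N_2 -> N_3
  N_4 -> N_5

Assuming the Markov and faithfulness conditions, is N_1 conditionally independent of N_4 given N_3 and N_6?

Yes

We examine all 2 paths between N_1 and N_4:
Path 1: N_1 → N_2 → N_3 ← N_0 → N_5 ← N_4
  N_5 is a collider here and neither N_5 nor any of its descendants is conditioned on, so the collider stays closed — the path is blocked at N_5.
Path 2: N_1 → N_6 ← N_0 → N_5 ← N_4
  N_5 is a collider here and neither N_5 nor any of its descendants is conditioned on, so the collider stays closed — the path is blocked at N_5.
Since every path is blocked, d-separation holds.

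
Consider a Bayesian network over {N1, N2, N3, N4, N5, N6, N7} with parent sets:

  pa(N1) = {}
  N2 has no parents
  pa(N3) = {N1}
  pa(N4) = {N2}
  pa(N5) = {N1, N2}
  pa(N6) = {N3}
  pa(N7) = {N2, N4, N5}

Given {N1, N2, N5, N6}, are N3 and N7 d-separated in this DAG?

Enumerating the 3 paths from N3 to N7 and testing each for blocking by {N1, N2, N5, N6}:
Path 1: N3 ← N1 → N5 ← N2 → N4 → N7
  N1 is a fork here and N1 is conditioned on, so the path is blocked at N1.
Path 2: N3 ← N1 → N5 ← N2 → N7
  N1 is a fork here and N1 is conditioned on, so the path is blocked at N1.
Path 3: N3 ← N1 → N5 → N7
  N1 is a fork here and N1 is conditioned on, so the path is blocked at N1.
Since every path is blocked, d-separation holds.

Yes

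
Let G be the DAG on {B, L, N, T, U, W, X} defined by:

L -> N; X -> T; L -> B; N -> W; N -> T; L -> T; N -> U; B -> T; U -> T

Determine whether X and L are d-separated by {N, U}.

Yes

We examine all 4 paths between X and L:
Path 1: X → T ← B ← L
  T is a collider here and neither T nor any of its descendants is conditioned on, so the collider stays closed — the path is blocked at T.
Path 2: X → T ← L
  T is a collider here and neither T nor any of its descendants is conditioned on, so the collider stays closed — the path is blocked at T.
Path 3: X → T ← N ← L
  T is a collider here and neither T nor any of its descendants is conditioned on, so the collider stays closed — the path is blocked at T.
Path 4: X → T ← U ← N ← L
  T is a collider here and neither T nor any of its descendants is conditioned on, so the collider stays closed — the path is blocked at T.
Since every path is blocked, d-separation holds.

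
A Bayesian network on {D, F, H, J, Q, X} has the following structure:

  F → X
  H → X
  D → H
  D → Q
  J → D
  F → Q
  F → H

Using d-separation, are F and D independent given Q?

No — F and D are not d-separated given {Q}.

Enumerating the 3 paths from F to D and testing each for blocking by {Q}:
Path 1: F → X ← H ← D
  X is a collider here and neither X nor any of its descendants is conditioned on, so the collider stays closed — the path is blocked at X.
Path 2: F → Q ← D
  Q is a collider and Q is conditioned on, which opens it — no node blocks this path, so it is active.
Path 3: F → H ← D
  H is a collider here and neither H nor any of its descendants is conditioned on, so the collider stays closed — the path is blocked at H.
At least one path is unblocked, so d-separation fails.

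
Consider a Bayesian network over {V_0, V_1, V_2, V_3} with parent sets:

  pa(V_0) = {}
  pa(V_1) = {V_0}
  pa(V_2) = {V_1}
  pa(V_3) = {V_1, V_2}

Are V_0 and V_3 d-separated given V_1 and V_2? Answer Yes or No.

Yes

There are 2 undirected paths between V_0 and V_3; checking each against the conditioning set {V_1, V_2}:
  1. V_0 → V_1 → V_3 — V_1:chain[blocks] ⇒ blocked
  2. V_0 → V_1 → V_2 → V_3 — V_1:chain[blocks]; V_2:chain[blocks] ⇒ blocked
Since every path is blocked, d-separation holds.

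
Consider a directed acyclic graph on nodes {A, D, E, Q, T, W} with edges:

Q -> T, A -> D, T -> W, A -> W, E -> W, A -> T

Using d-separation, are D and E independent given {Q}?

Enumerating the 2 paths from D to E and testing each for blocking by {Q}:
Path 1: D ← A → W ← E
  W is a collider here and neither W nor any of its descendants is conditioned on, so the collider stays closed — the path is blocked at W.
Path 2: D ← A → T → W ← E
  W is a collider here and neither W nor any of its descendants is conditioned on, so the collider stays closed — the path is blocked at W.
All paths are blocked; D ⊥ E | {Q} holds.

Yes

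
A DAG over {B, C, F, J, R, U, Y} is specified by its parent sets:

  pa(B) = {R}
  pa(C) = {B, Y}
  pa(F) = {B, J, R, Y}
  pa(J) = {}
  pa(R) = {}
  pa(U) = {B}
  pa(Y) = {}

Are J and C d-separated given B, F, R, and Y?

3 paths connect J and C; each must be blocked for d-separation to hold:
Path 1: J → F ← R → B → C
  R is a fork here and R is conditioned on, so the path is blocked at R.
Path 2: J → F ← Y → C
  Y is a fork here and Y is conditioned on, so the path is blocked at Y.
Path 3: J → F ← B → C
  B is a fork here and B is conditioned on, so the path is blocked at B.
Since every path is blocked, d-separation holds.

Yes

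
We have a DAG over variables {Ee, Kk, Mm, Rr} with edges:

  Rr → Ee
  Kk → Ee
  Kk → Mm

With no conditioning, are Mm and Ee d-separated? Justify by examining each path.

No

There is one path between Mm and Ee:
  1. Mm ← Kk → Ee — Kk:fork[open] ⇒ active
Because an active path exists, Mm and Ee are not d-separated.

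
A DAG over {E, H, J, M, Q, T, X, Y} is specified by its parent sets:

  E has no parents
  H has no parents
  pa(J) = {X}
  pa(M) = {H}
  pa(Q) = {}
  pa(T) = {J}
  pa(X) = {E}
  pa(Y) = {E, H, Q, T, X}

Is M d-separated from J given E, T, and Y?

No — M and J are not d-separated given {E, T, Y}.

We examine all 3 paths between M and J:
Path 1: M ← H → Y ← X → J
  H is a fork and H is not conditioned on; Y is a collider and Y is conditioned on, which opens it; X is a fork and X is not conditioned on — no node blocks this path, so it is active.
Path 2: M ← H → Y ← E → X → J
  E is a fork here and E is conditioned on, so the path is blocked at E.
Path 3: M ← H → Y ← T ← J
  T is a chain here and T is conditioned on, so the path is blocked at T.
Since the path M ← H → Y ← X → J is active, M and J are not d-separated given {E, T, Y}.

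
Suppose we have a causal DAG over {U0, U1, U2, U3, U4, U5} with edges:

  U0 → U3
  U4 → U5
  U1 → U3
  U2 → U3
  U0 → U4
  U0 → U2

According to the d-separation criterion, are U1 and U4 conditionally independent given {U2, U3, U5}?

Enumerating the 2 paths from U1 to U4 and testing each for blocking by {U2, U3, U5}:
  1. U1 → U3 ← U0 → U4 — U3:collider[open]; U0:fork[open] ⇒ active
  2. U1 → U3 ← U2 ← U0 → U4 — U3:collider[open]; U2:chain[blocks]; U0:fork[open] ⇒ blocked
At least one path is unblocked, so d-separation fails.

No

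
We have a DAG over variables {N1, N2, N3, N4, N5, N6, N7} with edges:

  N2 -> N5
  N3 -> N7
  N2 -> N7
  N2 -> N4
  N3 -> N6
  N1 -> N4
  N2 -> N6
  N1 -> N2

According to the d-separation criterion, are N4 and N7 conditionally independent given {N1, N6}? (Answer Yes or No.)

4 paths connect N4 and N7; each must be blocked for d-separation to hold:
Path 1: N4 ← N2 → N7
  N2 is a fork and N2 is not conditioned on — no node blocks this path, so it is active.
Path 2: N4 ← N2 → N6 ← N3 → N7
  N2 is a fork and N2 is not conditioned on; N6 is a collider and N6 is conditioned on, which opens it; N3 is a fork and N3 is not conditioned on — no node blocks this path, so it is active.
Path 3: N4 ← N1 → N2 → N7
  N1 is a fork here and N1 is conditioned on, so the path is blocked at N1.
Path 4: N4 ← N1 → N2 → N6 ← N3 → N7
  N1 is a fork here and N1 is conditioned on, so the path is blocked at N1.
Because an active path exists, N4 and N7 are not d-separated.

No — N4 and N7 are not d-separated given {N1, N6}.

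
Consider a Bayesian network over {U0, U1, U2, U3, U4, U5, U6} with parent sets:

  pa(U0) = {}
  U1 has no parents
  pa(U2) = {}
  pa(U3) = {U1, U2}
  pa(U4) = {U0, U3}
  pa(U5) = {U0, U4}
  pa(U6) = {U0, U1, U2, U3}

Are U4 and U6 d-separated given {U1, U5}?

No

5 paths connect U4 and U6; each must be blocked for d-separation to hold:
Path 1: U4 ← U3 ← U1 → U6
  U1 is a fork here and U1 is conditioned on, so the path is blocked at U1.
Path 2: U4 ← U3 ← U2 → U6
  U3 is a chain and U3 is not conditioned on; U2 is a fork and U2 is not conditioned on — no node blocks this path, so it is active.
Path 3: U4 ← U3 → U6
  U3 is a fork and U3 is not conditioned on — no node blocks this path, so it is active.
Path 4: U4 ← U0 → U6
  U0 is a fork and U0 is not conditioned on — no node blocks this path, so it is active.
Path 5: U4 → U5 ← U0 → U6
  U5 is a collider and U5 is conditioned on, which opens it; U0 is a fork and U0 is not conditioned on — no node blocks this path, so it is active.
Since the path U4 ← U3 ← U2 → U6 is active, U4 and U6 are not d-separated given {U1, U5}.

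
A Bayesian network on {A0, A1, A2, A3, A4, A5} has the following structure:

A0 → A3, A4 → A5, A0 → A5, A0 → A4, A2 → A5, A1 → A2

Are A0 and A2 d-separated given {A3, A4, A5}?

No — A0 and A2 are not d-separated given {A3, A4, A5}.

Enumerating the 2 paths from A0 to A2 and testing each for blocking by {A3, A4, A5}:
Path 1: A0 → A5 ← A2
  A5 is a collider and A5 is conditioned on, which opens it — no node blocks this path, so it is active.
Path 2: A0 → A4 → A5 ← A2
  A4 is a chain here and A4 is conditioned on, so the path is blocked at A4.
At least one path is unblocked, so d-separation fails.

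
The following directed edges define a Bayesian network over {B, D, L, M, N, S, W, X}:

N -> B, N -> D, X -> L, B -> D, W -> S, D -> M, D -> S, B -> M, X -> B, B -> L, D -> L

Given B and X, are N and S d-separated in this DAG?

There are 5 undirected paths between N and S; checking each against the conditioning set {B, X}:
  1. N → B → L ← D → S — B:chain[blocks]; L:collider[blocks]; D:fork[open] ⇒ blocked
  2. N → B ← X → L ← D → S — B:collider[open]; X:fork[blocks]; L:collider[blocks]; D:fork[open] ⇒ blocked
  3. N → B → D → S — B:chain[blocks]; D:chain[open] ⇒ blocked
  4. N → B → M ← D → S — B:chain[blocks]; M:collider[blocks]; D:fork[open] ⇒ blocked
  5. N → D → S — D:chain[open] ⇒ active
Because an active path exists, N and S are not d-separated.

No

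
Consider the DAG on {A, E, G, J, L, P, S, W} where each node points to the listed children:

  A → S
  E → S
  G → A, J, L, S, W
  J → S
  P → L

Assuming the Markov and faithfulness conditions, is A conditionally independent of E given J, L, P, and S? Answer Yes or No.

Enumerating the 3 paths from A to E and testing each for blocking by {J, L, P, S}:
Path 1: A ← G → S ← E
  G is a fork and G is not conditioned on; S is a collider and S is conditioned on, which opens it — no node blocks this path, so it is active.
Path 2: A ← G → J → S ← E
  J is a chain here and J is conditioned on, so the path is blocked at J.
Path 3: A → S ← E
  S is a collider and S is conditioned on, which opens it — no node blocks this path, so it is active.
Because an active path exists, A and E are not d-separated.

No — A and E are not d-separated given {J, L, P, S}.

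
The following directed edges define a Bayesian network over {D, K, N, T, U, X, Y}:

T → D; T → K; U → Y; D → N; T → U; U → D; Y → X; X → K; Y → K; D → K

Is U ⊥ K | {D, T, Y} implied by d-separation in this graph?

Yes

6 paths connect U and K; each must be blocked for d-separation to hold:
Path 1: U ← T → K
  T is a fork here and T is conditioned on, so the path is blocked at T.
Path 2: U ← T → D → K
  T is a fork here and T is conditioned on, so the path is blocked at T.
Path 3: U → D → K
  D is a chain here and D is conditioned on, so the path is blocked at D.
Path 4: U → D ← T → K
  T is a fork here and T is conditioned on, so the path is blocked at T.
Path 5: U → Y → K
  Y is a chain here and Y is conditioned on, so the path is blocked at Y.
Path 6: U → Y → X → K
  Y is a chain here and Y is conditioned on, so the path is blocked at Y.
Since every path is blocked, d-separation holds.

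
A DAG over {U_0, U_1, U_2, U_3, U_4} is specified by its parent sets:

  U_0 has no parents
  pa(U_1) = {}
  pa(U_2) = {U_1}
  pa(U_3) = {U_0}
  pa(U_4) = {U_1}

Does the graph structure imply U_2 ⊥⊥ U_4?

Only one path connects U_2 and U_4:
Path 1: U_2 ← U_1 → U_4
  U_1 is a fork and U_1 is not conditioned on — no node blocks this path, so it is active.
At least one path is unblocked, so d-separation fails.

No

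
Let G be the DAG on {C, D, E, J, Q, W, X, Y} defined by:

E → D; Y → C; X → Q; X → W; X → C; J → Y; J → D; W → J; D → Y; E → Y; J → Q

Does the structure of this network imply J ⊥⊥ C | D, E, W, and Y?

Yes — J and C are d-separated given {D, E, W, Y}.

5 paths connect J and C; each must be blocked for d-separation to hold:
Path 1: J → Q ← X → C
  Q is a collider here and neither Q nor any of its descendants is conditioned on, so the collider stays closed — the path is blocked at Q.
Path 2: J ← W ← X → C
  W is a chain here and W is conditioned on, so the path is blocked at W.
Path 3: J → D → Y → C
  D is a chain here and D is conditioned on, so the path is blocked at D.
Path 4: J → D ← E → Y → C
  E is a fork here and E is conditioned on, so the path is blocked at E.
Path 5: J → Y → C
  Y is a chain here and Y is conditioned on, so the path is blocked at Y.
Every path is blocked, so J and C are d-separated given {D, E, W, Y}.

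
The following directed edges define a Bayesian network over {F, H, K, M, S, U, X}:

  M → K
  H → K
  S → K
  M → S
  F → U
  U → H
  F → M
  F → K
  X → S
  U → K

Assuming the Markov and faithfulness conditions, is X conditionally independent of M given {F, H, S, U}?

There are 5 undirected paths between X and M; checking each against the conditioning set {F, H, S, U}:
Path 1: X → S → K ← H ← U ← F → M
  S is a chain here and S is conditioned on, so the path is blocked at S.
Path 2: X → S → K ← F → M
  S is a chain here and S is conditioned on, so the path is blocked at S.
Path 3: X → S → K ← U ← F → M
  S is a chain here and S is conditioned on, so the path is blocked at S.
Path 4: X → S → K ← M
  S is a chain here and S is conditioned on, so the path is blocked at S.
Path 5: X → S ← M
  S is a collider and S is conditioned on, which opens it — no node blocks this path, so it is active.
At least one path is unblocked, so d-separation fails.

No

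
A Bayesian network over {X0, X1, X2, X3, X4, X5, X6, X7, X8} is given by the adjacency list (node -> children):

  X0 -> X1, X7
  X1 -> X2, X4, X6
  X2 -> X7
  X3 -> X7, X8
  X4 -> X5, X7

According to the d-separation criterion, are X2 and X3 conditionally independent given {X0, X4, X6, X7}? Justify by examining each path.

No — X2 and X3 are not d-separated given {X0, X4, X6, X7}.

3 paths connect X2 and X3; each must be blocked for d-separation to hold:
Path 1: X2 → X7 ← X3
  X7 is a collider and X7 is conditioned on, which opens it — no node blocks this path, so it is active.
Path 2: X2 ← X1 ← X0 → X7 ← X3
  X0 is a fork here and X0 is conditioned on, so the path is blocked at X0.
Path 3: X2 ← X1 → X4 → X7 ← X3
  X4 is a chain here and X4 is conditioned on, so the path is blocked at X4.
Because an active path exists, X2 and X3 are not d-separated.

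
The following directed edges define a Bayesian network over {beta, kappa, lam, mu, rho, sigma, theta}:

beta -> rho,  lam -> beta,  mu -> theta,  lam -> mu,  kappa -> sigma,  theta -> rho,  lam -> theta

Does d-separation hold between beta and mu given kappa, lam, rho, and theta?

Enumerating the 4 paths from beta to mu and testing each for blocking by {kappa, lam, rho, theta}:
Path 1: beta ← lam → mu
  lam is a fork here and lam is conditioned on, so the path is blocked at lam.
Path 2: beta ← lam → theta ← mu
  lam is a fork here and lam is conditioned on, so the path is blocked at lam.
Path 3: beta → rho ← theta ← mu
  theta is a chain here and theta is conditioned on, so the path is blocked at theta.
Path 4: beta → rho ← theta ← lam → mu
  theta is a chain here and theta is conditioned on, so the path is blocked at theta.
All paths are blocked; beta ⊥ mu | {kappa, lam, rho, theta} holds.

Yes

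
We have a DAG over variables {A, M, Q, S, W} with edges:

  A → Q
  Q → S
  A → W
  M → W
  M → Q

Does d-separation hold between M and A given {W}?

We examine all 2 paths between M and A:
Path 1: M → Q ← A
  Q is a collider here and neither Q nor any of its descendants is conditioned on, so the collider stays closed — the path is blocked at Q.
Path 2: M → W ← A
  W is a collider and W is conditioned on, which opens it — no node blocks this path, so it is active.
Because an active path exists, M and A are not d-separated.

No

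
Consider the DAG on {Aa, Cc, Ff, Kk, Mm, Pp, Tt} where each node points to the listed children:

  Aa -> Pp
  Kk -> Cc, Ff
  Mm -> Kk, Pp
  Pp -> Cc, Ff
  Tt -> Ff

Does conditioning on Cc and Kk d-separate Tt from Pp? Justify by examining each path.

Yes — Tt and Pp are d-separated given {Cc, Kk}.

Enumerating the 3 paths from Tt to Pp and testing each for blocking by {Cc, Kk}:
Path 1: Tt → Ff ← Kk → Cc ← Pp
  Ff is a collider here and neither Ff nor any of its descendants is conditioned on, so the collider stays closed — the path is blocked at Ff.
Path 2: Tt → Ff ← Kk ← Mm → Pp
  Ff is a collider here and neither Ff nor any of its descendants is conditioned on, so the collider stays closed — the path is blocked at Ff.
Path 3: Tt → Ff ← Pp
  Ff is a collider here and neither Ff nor any of its descendants is conditioned on, so the collider stays closed — the path is blocked at Ff.
Since every path is blocked, d-separation holds.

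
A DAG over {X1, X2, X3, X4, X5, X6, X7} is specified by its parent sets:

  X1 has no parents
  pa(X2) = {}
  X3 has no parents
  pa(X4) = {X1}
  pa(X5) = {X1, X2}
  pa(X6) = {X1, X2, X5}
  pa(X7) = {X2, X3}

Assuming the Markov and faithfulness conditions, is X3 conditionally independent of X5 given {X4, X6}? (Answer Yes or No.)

Yes

Enumerating the 3 paths from X3 to X5 and testing each for blocking by {X4, X6}:
Path 1: X3 → X7 ← X2 → X6 ← X5
  X7 is a collider here and neither X7 nor any of its descendants is conditioned on, so the collider stays closed — the path is blocked at X7.
Path 2: X3 → X7 ← X2 → X6 ← X1 → X5
  X7 is a collider here and neither X7 nor any of its descendants is conditioned on, so the collider stays closed — the path is blocked at X7.
Path 3: X3 → X7 ← X2 → X5
  X7 is a collider here and neither X7 nor any of its descendants is conditioned on, so the collider stays closed — the path is blocked at X7.
Since every path is blocked, d-separation holds.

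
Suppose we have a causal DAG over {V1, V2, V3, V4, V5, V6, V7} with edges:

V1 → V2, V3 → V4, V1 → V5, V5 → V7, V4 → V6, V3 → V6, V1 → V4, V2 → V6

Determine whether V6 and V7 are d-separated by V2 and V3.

Enumerating the 3 paths from V6 to V7 and testing each for blocking by {V2, V3}:
Path 1: V6 ← V4 ← V1 → V5 → V7
  V4 is a chain and V4 is not conditioned on; V1 is a fork and V1 is not conditioned on; V5 is a chain and V5 is not conditioned on — no node blocks this path, so it is active.
Path 2: V6 ← V2 ← V1 → V5 → V7
  V2 is a chain here and V2 is conditioned on, so the path is blocked at V2.
Path 3: V6 ← V3 → V4 ← V1 → V5 → V7
  V3 is a fork here and V3 is conditioned on, so the path is blocked at V3.
Because an active path exists, V6 and V7 are not d-separated.

No — V6 and V7 are not d-separated given {V2, V3}.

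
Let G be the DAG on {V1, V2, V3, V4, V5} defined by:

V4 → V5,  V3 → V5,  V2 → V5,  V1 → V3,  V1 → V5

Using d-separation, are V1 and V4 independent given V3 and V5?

2 paths connect V1 and V4; each must be blocked for d-separation to hold:
Path 1: V1 → V3 → V5 ← V4
  V3 is a chain here and V3 is conditioned on, so the path is blocked at V3.
Path 2: V1 → V5 ← V4
  V5 is a collider and V5 is conditioned on, which opens it — no node blocks this path, so it is active.
Since the path V1 → V5 ← V4 is active, V1 and V4 are not d-separated given {V3, V5}.

No — V1 and V4 are not d-separated given {V3, V5}.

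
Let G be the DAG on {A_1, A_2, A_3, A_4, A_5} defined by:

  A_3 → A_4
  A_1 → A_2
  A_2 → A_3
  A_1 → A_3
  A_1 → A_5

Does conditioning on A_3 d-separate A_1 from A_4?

2 paths connect A_1 and A_4; each must be blocked for d-separation to hold:
  1. A_1 → A_3 → A_4 — A_3:chain[blocks] ⇒ blocked
  2. A_1 → A_2 → A_3 → A_4 — A_2:chain[open]; A_3:chain[blocks] ⇒ blocked
All paths are blocked; A_1 ⊥ A_4 | {A_3} holds.

Yes — A_1 and A_4 are d-separated given {A_3}.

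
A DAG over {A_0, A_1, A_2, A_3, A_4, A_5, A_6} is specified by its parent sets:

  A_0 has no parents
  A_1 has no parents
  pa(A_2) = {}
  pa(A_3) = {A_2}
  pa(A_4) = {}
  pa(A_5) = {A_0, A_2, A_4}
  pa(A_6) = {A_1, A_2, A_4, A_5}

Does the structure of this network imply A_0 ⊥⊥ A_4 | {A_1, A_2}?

We examine all 3 paths between A_0 and A_4:
Path 1: A_0 → A_5 → A_6 ← A_4
  A_6 is a collider here and neither A_6 nor any of its descendants is conditioned on, so the collider stays closed — the path is blocked at A_6.
Path 2: A_0 → A_5 ← A_4
  A_5 is a collider here and neither A_5 nor any of its descendants is conditioned on, so the collider stays closed — the path is blocked at A_5.
Path 3: A_0 → A_5 ← A_2 → A_6 ← A_4
  A_5 is a collider here and neither A_5 nor any of its descendants is conditioned on, so the collider stays closed — the path is blocked at A_5.
Since every path is blocked, d-separation holds.

Yes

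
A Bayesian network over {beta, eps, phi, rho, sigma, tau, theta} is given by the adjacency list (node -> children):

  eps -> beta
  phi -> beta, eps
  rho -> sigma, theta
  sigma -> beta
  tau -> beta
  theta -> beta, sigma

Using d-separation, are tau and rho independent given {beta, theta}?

No — tau and rho are not d-separated given {beta, theta}.

Enumerating the 4 paths from tau to rho and testing each for blocking by {beta, theta}:
Path 1: tau → beta ← sigma ← theta ← rho
  theta is a chain here and theta is conditioned on, so the path is blocked at theta.
Path 2: tau → beta ← sigma ← rho
  beta is a collider and beta is conditioned on, which opens it; sigma is a chain and sigma is not conditioned on — no node blocks this path, so it is active.
Path 3: tau → beta ← theta → sigma ← rho
  theta is a fork here and theta is conditioned on, so the path is blocked at theta.
Path 4: tau → beta ← theta ← rho
  theta is a chain here and theta is conditioned on, so the path is blocked at theta.
At least one path is unblocked, so d-separation fails.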